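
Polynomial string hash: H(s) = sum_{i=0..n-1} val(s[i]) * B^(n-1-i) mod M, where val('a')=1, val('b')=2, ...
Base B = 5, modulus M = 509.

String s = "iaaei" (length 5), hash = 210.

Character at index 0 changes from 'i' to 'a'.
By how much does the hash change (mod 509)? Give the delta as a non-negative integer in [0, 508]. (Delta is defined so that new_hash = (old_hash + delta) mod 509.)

Answer: 90

Derivation:
Delta formula: (val(new) - val(old)) * B^(n-1-k) mod M
  val('a') - val('i') = 1 - 9 = -8
  B^(n-1-k) = 5^4 mod 509 = 116
  Delta = -8 * 116 mod 509 = 90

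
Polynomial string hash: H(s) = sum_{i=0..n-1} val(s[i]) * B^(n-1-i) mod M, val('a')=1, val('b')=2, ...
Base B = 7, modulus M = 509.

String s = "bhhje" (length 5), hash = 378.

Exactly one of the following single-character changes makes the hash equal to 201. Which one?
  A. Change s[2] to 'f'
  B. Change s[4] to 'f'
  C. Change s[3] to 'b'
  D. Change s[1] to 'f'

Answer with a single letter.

Answer: D

Derivation:
Option A: s[2]='h'->'f', delta=(6-8)*7^2 mod 509 = 411, hash=378+411 mod 509 = 280
Option B: s[4]='e'->'f', delta=(6-5)*7^0 mod 509 = 1, hash=378+1 mod 509 = 379
Option C: s[3]='j'->'b', delta=(2-10)*7^1 mod 509 = 453, hash=378+453 mod 509 = 322
Option D: s[1]='h'->'f', delta=(6-8)*7^3 mod 509 = 332, hash=378+332 mod 509 = 201 <-- target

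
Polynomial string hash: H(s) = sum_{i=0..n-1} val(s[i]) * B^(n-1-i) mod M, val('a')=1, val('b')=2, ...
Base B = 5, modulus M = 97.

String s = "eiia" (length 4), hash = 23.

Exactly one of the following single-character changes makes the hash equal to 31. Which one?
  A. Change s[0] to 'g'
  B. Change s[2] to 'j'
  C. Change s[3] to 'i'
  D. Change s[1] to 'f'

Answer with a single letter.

Answer: C

Derivation:
Option A: s[0]='e'->'g', delta=(7-5)*5^3 mod 97 = 56, hash=23+56 mod 97 = 79
Option B: s[2]='i'->'j', delta=(10-9)*5^1 mod 97 = 5, hash=23+5 mod 97 = 28
Option C: s[3]='a'->'i', delta=(9-1)*5^0 mod 97 = 8, hash=23+8 mod 97 = 31 <-- target
Option D: s[1]='i'->'f', delta=(6-9)*5^2 mod 97 = 22, hash=23+22 mod 97 = 45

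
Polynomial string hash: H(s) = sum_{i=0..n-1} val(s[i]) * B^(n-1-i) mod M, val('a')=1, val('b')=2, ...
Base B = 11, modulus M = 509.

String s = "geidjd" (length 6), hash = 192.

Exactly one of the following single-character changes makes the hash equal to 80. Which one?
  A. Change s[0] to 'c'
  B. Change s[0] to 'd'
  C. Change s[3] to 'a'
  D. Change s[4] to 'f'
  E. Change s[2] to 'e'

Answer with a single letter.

Option A: s[0]='g'->'c', delta=(3-7)*11^5 mod 509 = 190, hash=192+190 mod 509 = 382
Option B: s[0]='g'->'d', delta=(4-7)*11^5 mod 509 = 397, hash=192+397 mod 509 = 80 <-- target
Option C: s[3]='d'->'a', delta=(1-4)*11^2 mod 509 = 146, hash=192+146 mod 509 = 338
Option D: s[4]='j'->'f', delta=(6-10)*11^1 mod 509 = 465, hash=192+465 mod 509 = 148
Option E: s[2]='i'->'e', delta=(5-9)*11^3 mod 509 = 275, hash=192+275 mod 509 = 467

Answer: B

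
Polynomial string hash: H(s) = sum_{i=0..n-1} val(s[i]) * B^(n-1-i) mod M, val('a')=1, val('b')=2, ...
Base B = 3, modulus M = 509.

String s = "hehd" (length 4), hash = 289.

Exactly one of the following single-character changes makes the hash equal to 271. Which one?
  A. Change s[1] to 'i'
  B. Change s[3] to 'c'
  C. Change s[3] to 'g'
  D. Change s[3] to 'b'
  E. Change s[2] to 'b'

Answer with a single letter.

Option A: s[1]='e'->'i', delta=(9-5)*3^2 mod 509 = 36, hash=289+36 mod 509 = 325
Option B: s[3]='d'->'c', delta=(3-4)*3^0 mod 509 = 508, hash=289+508 mod 509 = 288
Option C: s[3]='d'->'g', delta=(7-4)*3^0 mod 509 = 3, hash=289+3 mod 509 = 292
Option D: s[3]='d'->'b', delta=(2-4)*3^0 mod 509 = 507, hash=289+507 mod 509 = 287
Option E: s[2]='h'->'b', delta=(2-8)*3^1 mod 509 = 491, hash=289+491 mod 509 = 271 <-- target

Answer: E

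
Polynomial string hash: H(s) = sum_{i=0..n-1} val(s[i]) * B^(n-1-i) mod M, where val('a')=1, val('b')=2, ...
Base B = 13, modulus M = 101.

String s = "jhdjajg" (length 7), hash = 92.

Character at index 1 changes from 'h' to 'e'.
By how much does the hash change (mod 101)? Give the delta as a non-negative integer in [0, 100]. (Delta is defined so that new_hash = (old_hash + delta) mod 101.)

Delta formula: (val(new) - val(old)) * B^(n-1-k) mod M
  val('e') - val('h') = 5 - 8 = -3
  B^(n-1-k) = 13^5 mod 101 = 17
  Delta = -3 * 17 mod 101 = 50

Answer: 50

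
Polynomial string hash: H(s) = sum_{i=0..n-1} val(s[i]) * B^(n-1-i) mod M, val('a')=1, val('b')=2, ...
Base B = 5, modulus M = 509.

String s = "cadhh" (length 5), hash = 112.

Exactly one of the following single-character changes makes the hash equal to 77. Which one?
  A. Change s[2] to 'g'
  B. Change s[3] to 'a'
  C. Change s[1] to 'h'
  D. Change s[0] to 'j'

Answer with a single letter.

Answer: B

Derivation:
Option A: s[2]='d'->'g', delta=(7-4)*5^2 mod 509 = 75, hash=112+75 mod 509 = 187
Option B: s[3]='h'->'a', delta=(1-8)*5^1 mod 509 = 474, hash=112+474 mod 509 = 77 <-- target
Option C: s[1]='a'->'h', delta=(8-1)*5^3 mod 509 = 366, hash=112+366 mod 509 = 478
Option D: s[0]='c'->'j', delta=(10-3)*5^4 mod 509 = 303, hash=112+303 mod 509 = 415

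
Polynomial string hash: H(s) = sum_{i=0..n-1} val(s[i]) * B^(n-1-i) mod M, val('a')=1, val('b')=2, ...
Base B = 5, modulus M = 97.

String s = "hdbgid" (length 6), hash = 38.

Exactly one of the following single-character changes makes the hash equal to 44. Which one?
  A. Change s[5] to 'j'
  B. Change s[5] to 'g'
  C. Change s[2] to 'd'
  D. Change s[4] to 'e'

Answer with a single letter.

Option A: s[5]='d'->'j', delta=(10-4)*5^0 mod 97 = 6, hash=38+6 mod 97 = 44 <-- target
Option B: s[5]='d'->'g', delta=(7-4)*5^0 mod 97 = 3, hash=38+3 mod 97 = 41
Option C: s[2]='b'->'d', delta=(4-2)*5^3 mod 97 = 56, hash=38+56 mod 97 = 94
Option D: s[4]='i'->'e', delta=(5-9)*5^1 mod 97 = 77, hash=38+77 mod 97 = 18

Answer: A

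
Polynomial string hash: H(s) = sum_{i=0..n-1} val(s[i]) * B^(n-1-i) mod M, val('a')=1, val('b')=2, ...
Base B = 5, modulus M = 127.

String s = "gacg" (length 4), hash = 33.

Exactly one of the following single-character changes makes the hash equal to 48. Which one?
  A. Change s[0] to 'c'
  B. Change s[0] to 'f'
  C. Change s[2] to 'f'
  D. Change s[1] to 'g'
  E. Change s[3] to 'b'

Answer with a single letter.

Option A: s[0]='g'->'c', delta=(3-7)*5^3 mod 127 = 8, hash=33+8 mod 127 = 41
Option B: s[0]='g'->'f', delta=(6-7)*5^3 mod 127 = 2, hash=33+2 mod 127 = 35
Option C: s[2]='c'->'f', delta=(6-3)*5^1 mod 127 = 15, hash=33+15 mod 127 = 48 <-- target
Option D: s[1]='a'->'g', delta=(7-1)*5^2 mod 127 = 23, hash=33+23 mod 127 = 56
Option E: s[3]='g'->'b', delta=(2-7)*5^0 mod 127 = 122, hash=33+122 mod 127 = 28

Answer: C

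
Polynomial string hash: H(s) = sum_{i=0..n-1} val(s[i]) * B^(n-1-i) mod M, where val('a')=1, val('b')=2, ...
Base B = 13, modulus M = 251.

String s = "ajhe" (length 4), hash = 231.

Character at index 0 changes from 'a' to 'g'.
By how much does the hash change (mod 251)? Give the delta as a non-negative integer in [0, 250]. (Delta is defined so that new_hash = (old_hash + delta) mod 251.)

Delta formula: (val(new) - val(old)) * B^(n-1-k) mod M
  val('g') - val('a') = 7 - 1 = 6
  B^(n-1-k) = 13^3 mod 251 = 189
  Delta = 6 * 189 mod 251 = 130

Answer: 130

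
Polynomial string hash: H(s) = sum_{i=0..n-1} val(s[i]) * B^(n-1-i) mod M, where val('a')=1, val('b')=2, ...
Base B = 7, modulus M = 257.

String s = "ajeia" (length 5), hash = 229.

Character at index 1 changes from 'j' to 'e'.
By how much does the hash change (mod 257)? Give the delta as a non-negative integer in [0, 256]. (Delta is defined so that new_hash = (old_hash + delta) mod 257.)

Delta formula: (val(new) - val(old)) * B^(n-1-k) mod M
  val('e') - val('j') = 5 - 10 = -5
  B^(n-1-k) = 7^3 mod 257 = 86
  Delta = -5 * 86 mod 257 = 84

Answer: 84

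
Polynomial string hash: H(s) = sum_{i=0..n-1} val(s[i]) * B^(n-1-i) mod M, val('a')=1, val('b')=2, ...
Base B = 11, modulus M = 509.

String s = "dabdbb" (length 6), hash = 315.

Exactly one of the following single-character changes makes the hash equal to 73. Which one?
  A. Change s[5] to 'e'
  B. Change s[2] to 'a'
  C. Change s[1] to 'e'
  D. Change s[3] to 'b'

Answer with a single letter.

Answer: D

Derivation:
Option A: s[5]='b'->'e', delta=(5-2)*11^0 mod 509 = 3, hash=315+3 mod 509 = 318
Option B: s[2]='b'->'a', delta=(1-2)*11^3 mod 509 = 196, hash=315+196 mod 509 = 2
Option C: s[1]='a'->'e', delta=(5-1)*11^4 mod 509 = 29, hash=315+29 mod 509 = 344
Option D: s[3]='d'->'b', delta=(2-4)*11^2 mod 509 = 267, hash=315+267 mod 509 = 73 <-- target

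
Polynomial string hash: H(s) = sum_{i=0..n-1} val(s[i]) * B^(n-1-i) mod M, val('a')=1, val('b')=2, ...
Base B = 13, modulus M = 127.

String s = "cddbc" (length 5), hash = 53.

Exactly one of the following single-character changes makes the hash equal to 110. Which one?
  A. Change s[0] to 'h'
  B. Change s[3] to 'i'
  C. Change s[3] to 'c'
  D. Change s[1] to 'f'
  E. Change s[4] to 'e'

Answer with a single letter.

Answer: A

Derivation:
Option A: s[0]='c'->'h', delta=(8-3)*13^4 mod 127 = 57, hash=53+57 mod 127 = 110 <-- target
Option B: s[3]='b'->'i', delta=(9-2)*13^1 mod 127 = 91, hash=53+91 mod 127 = 17
Option C: s[3]='b'->'c', delta=(3-2)*13^1 mod 127 = 13, hash=53+13 mod 127 = 66
Option D: s[1]='d'->'f', delta=(6-4)*13^3 mod 127 = 76, hash=53+76 mod 127 = 2
Option E: s[4]='c'->'e', delta=(5-3)*13^0 mod 127 = 2, hash=53+2 mod 127 = 55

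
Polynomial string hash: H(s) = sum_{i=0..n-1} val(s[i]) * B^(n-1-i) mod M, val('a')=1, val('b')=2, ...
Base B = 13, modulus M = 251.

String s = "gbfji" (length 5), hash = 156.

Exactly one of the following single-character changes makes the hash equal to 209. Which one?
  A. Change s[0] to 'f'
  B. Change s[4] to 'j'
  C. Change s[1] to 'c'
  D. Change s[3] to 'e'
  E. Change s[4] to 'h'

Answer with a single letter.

Option A: s[0]='g'->'f', delta=(6-7)*13^4 mod 251 = 53, hash=156+53 mod 251 = 209 <-- target
Option B: s[4]='i'->'j', delta=(10-9)*13^0 mod 251 = 1, hash=156+1 mod 251 = 157
Option C: s[1]='b'->'c', delta=(3-2)*13^3 mod 251 = 189, hash=156+189 mod 251 = 94
Option D: s[3]='j'->'e', delta=(5-10)*13^1 mod 251 = 186, hash=156+186 mod 251 = 91
Option E: s[4]='i'->'h', delta=(8-9)*13^0 mod 251 = 250, hash=156+250 mod 251 = 155

Answer: A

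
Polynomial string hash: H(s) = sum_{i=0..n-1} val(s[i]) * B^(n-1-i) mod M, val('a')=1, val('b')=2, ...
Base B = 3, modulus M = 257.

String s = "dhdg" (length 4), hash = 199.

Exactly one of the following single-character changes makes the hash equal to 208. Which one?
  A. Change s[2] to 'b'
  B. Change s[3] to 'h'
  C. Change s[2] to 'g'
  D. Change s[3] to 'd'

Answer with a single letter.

Option A: s[2]='d'->'b', delta=(2-4)*3^1 mod 257 = 251, hash=199+251 mod 257 = 193
Option B: s[3]='g'->'h', delta=(8-7)*3^0 mod 257 = 1, hash=199+1 mod 257 = 200
Option C: s[2]='d'->'g', delta=(7-4)*3^1 mod 257 = 9, hash=199+9 mod 257 = 208 <-- target
Option D: s[3]='g'->'d', delta=(4-7)*3^0 mod 257 = 254, hash=199+254 mod 257 = 196

Answer: C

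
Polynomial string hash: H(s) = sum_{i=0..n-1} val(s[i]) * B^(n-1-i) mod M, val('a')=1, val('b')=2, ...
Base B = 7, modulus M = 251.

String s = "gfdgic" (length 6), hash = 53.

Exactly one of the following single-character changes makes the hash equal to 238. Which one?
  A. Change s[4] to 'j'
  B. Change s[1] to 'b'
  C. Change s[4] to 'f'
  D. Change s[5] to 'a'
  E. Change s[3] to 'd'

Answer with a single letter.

Answer: B

Derivation:
Option A: s[4]='i'->'j', delta=(10-9)*7^1 mod 251 = 7, hash=53+7 mod 251 = 60
Option B: s[1]='f'->'b', delta=(2-6)*7^4 mod 251 = 185, hash=53+185 mod 251 = 238 <-- target
Option C: s[4]='i'->'f', delta=(6-9)*7^1 mod 251 = 230, hash=53+230 mod 251 = 32
Option D: s[5]='c'->'a', delta=(1-3)*7^0 mod 251 = 249, hash=53+249 mod 251 = 51
Option E: s[3]='g'->'d', delta=(4-7)*7^2 mod 251 = 104, hash=53+104 mod 251 = 157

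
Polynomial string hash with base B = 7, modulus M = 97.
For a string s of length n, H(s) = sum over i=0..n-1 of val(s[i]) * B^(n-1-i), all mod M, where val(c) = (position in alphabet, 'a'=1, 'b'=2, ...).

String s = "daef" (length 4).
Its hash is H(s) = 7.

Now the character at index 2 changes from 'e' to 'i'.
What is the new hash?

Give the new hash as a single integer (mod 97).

Answer: 35

Derivation:
val('e') = 5, val('i') = 9
Position k = 2, exponent = n-1-k = 1
B^1 mod M = 7^1 mod 97 = 7
Delta = (9 - 5) * 7 mod 97 = 28
New hash = (7 + 28) mod 97 = 35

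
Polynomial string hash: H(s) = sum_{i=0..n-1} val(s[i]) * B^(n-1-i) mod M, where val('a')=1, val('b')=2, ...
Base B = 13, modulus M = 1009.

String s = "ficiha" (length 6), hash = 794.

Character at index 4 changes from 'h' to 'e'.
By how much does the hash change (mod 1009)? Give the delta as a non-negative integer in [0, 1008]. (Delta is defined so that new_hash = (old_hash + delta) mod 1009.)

Delta formula: (val(new) - val(old)) * B^(n-1-k) mod M
  val('e') - val('h') = 5 - 8 = -3
  B^(n-1-k) = 13^1 mod 1009 = 13
  Delta = -3 * 13 mod 1009 = 970

Answer: 970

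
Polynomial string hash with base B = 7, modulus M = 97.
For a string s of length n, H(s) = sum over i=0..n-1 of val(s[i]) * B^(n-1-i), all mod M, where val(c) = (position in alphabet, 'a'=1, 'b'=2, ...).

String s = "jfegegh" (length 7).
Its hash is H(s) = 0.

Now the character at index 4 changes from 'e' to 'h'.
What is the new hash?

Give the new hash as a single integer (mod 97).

val('e') = 5, val('h') = 8
Position k = 4, exponent = n-1-k = 2
B^2 mod M = 7^2 mod 97 = 49
Delta = (8 - 5) * 49 mod 97 = 50
New hash = (0 + 50) mod 97 = 50

Answer: 50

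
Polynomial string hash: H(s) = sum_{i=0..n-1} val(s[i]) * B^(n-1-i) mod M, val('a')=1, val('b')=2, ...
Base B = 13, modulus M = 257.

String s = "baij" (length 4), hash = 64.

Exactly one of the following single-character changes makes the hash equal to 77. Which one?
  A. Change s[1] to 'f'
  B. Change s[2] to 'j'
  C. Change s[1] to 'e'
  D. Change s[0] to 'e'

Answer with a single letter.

Answer: B

Derivation:
Option A: s[1]='a'->'f', delta=(6-1)*13^2 mod 257 = 74, hash=64+74 mod 257 = 138
Option B: s[2]='i'->'j', delta=(10-9)*13^1 mod 257 = 13, hash=64+13 mod 257 = 77 <-- target
Option C: s[1]='a'->'e', delta=(5-1)*13^2 mod 257 = 162, hash=64+162 mod 257 = 226
Option D: s[0]='b'->'e', delta=(5-2)*13^3 mod 257 = 166, hash=64+166 mod 257 = 230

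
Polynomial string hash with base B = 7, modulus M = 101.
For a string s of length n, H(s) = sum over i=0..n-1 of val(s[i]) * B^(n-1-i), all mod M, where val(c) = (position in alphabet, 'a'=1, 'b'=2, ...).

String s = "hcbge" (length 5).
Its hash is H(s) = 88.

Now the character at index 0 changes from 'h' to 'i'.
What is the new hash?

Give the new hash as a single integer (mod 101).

Answer: 65

Derivation:
val('h') = 8, val('i') = 9
Position k = 0, exponent = n-1-k = 4
B^4 mod M = 7^4 mod 101 = 78
Delta = (9 - 8) * 78 mod 101 = 78
New hash = (88 + 78) mod 101 = 65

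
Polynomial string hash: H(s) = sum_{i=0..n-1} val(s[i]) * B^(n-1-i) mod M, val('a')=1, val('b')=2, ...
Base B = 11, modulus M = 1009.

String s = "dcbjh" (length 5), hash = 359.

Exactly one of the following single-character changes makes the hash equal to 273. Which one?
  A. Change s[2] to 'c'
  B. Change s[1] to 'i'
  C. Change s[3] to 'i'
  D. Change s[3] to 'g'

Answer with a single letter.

Option A: s[2]='b'->'c', delta=(3-2)*11^2 mod 1009 = 121, hash=359+121 mod 1009 = 480
Option B: s[1]='c'->'i', delta=(9-3)*11^3 mod 1009 = 923, hash=359+923 mod 1009 = 273 <-- target
Option C: s[3]='j'->'i', delta=(9-10)*11^1 mod 1009 = 998, hash=359+998 mod 1009 = 348
Option D: s[3]='j'->'g', delta=(7-10)*11^1 mod 1009 = 976, hash=359+976 mod 1009 = 326

Answer: B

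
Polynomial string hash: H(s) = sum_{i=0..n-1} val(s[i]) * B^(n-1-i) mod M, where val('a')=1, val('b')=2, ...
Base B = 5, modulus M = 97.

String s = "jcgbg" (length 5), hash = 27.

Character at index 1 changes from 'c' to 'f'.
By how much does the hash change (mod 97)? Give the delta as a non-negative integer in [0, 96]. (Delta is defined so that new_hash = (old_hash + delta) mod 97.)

Delta formula: (val(new) - val(old)) * B^(n-1-k) mod M
  val('f') - val('c') = 6 - 3 = 3
  B^(n-1-k) = 5^3 mod 97 = 28
  Delta = 3 * 28 mod 97 = 84

Answer: 84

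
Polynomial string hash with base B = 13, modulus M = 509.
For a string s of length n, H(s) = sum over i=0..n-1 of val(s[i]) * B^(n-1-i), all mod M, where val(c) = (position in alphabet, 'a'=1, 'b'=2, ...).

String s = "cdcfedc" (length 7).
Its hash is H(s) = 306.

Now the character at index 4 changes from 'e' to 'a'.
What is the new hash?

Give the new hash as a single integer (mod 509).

Answer: 139

Derivation:
val('e') = 5, val('a') = 1
Position k = 4, exponent = n-1-k = 2
B^2 mod M = 13^2 mod 509 = 169
Delta = (1 - 5) * 169 mod 509 = 342
New hash = (306 + 342) mod 509 = 139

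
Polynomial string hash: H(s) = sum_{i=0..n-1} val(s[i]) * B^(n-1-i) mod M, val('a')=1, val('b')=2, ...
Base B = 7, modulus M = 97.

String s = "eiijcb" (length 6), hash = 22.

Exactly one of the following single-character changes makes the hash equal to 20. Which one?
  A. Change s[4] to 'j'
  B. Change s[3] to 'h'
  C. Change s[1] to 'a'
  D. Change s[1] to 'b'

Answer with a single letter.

Answer: C

Derivation:
Option A: s[4]='c'->'j', delta=(10-3)*7^1 mod 97 = 49, hash=22+49 mod 97 = 71
Option B: s[3]='j'->'h', delta=(8-10)*7^2 mod 97 = 96, hash=22+96 mod 97 = 21
Option C: s[1]='i'->'a', delta=(1-9)*7^4 mod 97 = 95, hash=22+95 mod 97 = 20 <-- target
Option D: s[1]='i'->'b', delta=(2-9)*7^4 mod 97 = 71, hash=22+71 mod 97 = 93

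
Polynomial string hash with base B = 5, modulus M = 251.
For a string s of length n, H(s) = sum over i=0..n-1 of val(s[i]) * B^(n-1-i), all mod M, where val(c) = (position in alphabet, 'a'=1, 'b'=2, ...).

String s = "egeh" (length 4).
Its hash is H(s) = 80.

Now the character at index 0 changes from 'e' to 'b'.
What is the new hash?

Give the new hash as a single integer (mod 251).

val('e') = 5, val('b') = 2
Position k = 0, exponent = n-1-k = 3
B^3 mod M = 5^3 mod 251 = 125
Delta = (2 - 5) * 125 mod 251 = 127
New hash = (80 + 127) mod 251 = 207

Answer: 207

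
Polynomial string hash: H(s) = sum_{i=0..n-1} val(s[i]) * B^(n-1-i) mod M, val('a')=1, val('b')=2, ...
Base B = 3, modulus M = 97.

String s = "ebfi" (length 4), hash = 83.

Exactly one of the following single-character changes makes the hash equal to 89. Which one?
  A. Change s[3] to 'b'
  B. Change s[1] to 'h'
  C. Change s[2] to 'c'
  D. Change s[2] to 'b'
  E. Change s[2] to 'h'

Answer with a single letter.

Answer: E

Derivation:
Option A: s[3]='i'->'b', delta=(2-9)*3^0 mod 97 = 90, hash=83+90 mod 97 = 76
Option B: s[1]='b'->'h', delta=(8-2)*3^2 mod 97 = 54, hash=83+54 mod 97 = 40
Option C: s[2]='f'->'c', delta=(3-6)*3^1 mod 97 = 88, hash=83+88 mod 97 = 74
Option D: s[2]='f'->'b', delta=(2-6)*3^1 mod 97 = 85, hash=83+85 mod 97 = 71
Option E: s[2]='f'->'h', delta=(8-6)*3^1 mod 97 = 6, hash=83+6 mod 97 = 89 <-- target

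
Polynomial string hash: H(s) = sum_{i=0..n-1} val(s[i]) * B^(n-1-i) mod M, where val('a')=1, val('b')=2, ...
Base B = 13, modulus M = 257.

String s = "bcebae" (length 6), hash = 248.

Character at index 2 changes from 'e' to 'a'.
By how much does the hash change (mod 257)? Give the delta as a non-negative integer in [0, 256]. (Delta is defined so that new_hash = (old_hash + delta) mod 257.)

Answer: 207

Derivation:
Delta formula: (val(new) - val(old)) * B^(n-1-k) mod M
  val('a') - val('e') = 1 - 5 = -4
  B^(n-1-k) = 13^3 mod 257 = 141
  Delta = -4 * 141 mod 257 = 207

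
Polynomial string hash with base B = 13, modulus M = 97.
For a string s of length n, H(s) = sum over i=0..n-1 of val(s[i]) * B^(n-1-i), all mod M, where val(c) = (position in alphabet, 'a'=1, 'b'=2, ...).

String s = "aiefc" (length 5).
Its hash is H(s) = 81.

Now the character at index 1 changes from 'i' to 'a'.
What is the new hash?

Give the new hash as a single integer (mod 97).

val('i') = 9, val('a') = 1
Position k = 1, exponent = n-1-k = 3
B^3 mod M = 13^3 mod 97 = 63
Delta = (1 - 9) * 63 mod 97 = 78
New hash = (81 + 78) mod 97 = 62

Answer: 62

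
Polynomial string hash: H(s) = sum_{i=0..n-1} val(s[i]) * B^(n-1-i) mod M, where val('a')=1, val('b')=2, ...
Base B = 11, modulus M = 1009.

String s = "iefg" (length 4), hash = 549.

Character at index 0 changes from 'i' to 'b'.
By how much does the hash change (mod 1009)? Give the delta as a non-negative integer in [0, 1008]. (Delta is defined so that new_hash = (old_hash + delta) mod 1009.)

Answer: 773

Derivation:
Delta formula: (val(new) - val(old)) * B^(n-1-k) mod M
  val('b') - val('i') = 2 - 9 = -7
  B^(n-1-k) = 11^3 mod 1009 = 322
  Delta = -7 * 322 mod 1009 = 773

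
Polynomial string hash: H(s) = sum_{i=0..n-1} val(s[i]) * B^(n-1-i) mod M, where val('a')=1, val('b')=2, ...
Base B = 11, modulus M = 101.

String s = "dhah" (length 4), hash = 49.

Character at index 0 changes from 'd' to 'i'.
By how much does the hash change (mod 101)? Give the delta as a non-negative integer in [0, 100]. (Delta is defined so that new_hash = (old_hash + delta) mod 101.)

Delta formula: (val(new) - val(old)) * B^(n-1-k) mod M
  val('i') - val('d') = 9 - 4 = 5
  B^(n-1-k) = 11^3 mod 101 = 18
  Delta = 5 * 18 mod 101 = 90

Answer: 90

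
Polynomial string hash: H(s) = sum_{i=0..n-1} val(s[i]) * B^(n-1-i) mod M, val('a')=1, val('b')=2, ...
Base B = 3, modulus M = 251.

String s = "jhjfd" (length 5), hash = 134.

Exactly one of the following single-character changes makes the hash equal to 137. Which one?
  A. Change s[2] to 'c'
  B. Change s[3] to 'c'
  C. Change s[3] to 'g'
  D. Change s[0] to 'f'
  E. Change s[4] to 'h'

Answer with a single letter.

Answer: C

Derivation:
Option A: s[2]='j'->'c', delta=(3-10)*3^2 mod 251 = 188, hash=134+188 mod 251 = 71
Option B: s[3]='f'->'c', delta=(3-6)*3^1 mod 251 = 242, hash=134+242 mod 251 = 125
Option C: s[3]='f'->'g', delta=(7-6)*3^1 mod 251 = 3, hash=134+3 mod 251 = 137 <-- target
Option D: s[0]='j'->'f', delta=(6-10)*3^4 mod 251 = 178, hash=134+178 mod 251 = 61
Option E: s[4]='d'->'h', delta=(8-4)*3^0 mod 251 = 4, hash=134+4 mod 251 = 138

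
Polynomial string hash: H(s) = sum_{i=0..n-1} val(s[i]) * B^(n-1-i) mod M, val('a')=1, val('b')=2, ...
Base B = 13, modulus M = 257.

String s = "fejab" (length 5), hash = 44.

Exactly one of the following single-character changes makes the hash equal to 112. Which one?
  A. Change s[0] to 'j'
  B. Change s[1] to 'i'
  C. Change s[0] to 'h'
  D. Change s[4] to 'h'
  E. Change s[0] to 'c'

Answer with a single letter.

Answer: C

Derivation:
Option A: s[0]='f'->'j', delta=(10-6)*13^4 mod 257 = 136, hash=44+136 mod 257 = 180
Option B: s[1]='e'->'i', delta=(9-5)*13^3 mod 257 = 50, hash=44+50 mod 257 = 94
Option C: s[0]='f'->'h', delta=(8-6)*13^4 mod 257 = 68, hash=44+68 mod 257 = 112 <-- target
Option D: s[4]='b'->'h', delta=(8-2)*13^0 mod 257 = 6, hash=44+6 mod 257 = 50
Option E: s[0]='f'->'c', delta=(3-6)*13^4 mod 257 = 155, hash=44+155 mod 257 = 199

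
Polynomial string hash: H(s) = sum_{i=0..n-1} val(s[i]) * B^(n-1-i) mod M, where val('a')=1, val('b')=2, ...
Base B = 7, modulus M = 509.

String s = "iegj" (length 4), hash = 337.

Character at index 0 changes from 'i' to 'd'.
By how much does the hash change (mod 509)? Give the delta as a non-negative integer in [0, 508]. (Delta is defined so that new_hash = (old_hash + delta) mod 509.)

Answer: 321

Derivation:
Delta formula: (val(new) - val(old)) * B^(n-1-k) mod M
  val('d') - val('i') = 4 - 9 = -5
  B^(n-1-k) = 7^3 mod 509 = 343
  Delta = -5 * 343 mod 509 = 321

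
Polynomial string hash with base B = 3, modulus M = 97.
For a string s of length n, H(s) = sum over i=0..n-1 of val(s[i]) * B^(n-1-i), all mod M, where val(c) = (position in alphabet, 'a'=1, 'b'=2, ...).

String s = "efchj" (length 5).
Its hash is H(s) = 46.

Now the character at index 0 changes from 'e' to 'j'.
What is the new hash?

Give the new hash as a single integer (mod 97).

val('e') = 5, val('j') = 10
Position k = 0, exponent = n-1-k = 4
B^4 mod M = 3^4 mod 97 = 81
Delta = (10 - 5) * 81 mod 97 = 17
New hash = (46 + 17) mod 97 = 63

Answer: 63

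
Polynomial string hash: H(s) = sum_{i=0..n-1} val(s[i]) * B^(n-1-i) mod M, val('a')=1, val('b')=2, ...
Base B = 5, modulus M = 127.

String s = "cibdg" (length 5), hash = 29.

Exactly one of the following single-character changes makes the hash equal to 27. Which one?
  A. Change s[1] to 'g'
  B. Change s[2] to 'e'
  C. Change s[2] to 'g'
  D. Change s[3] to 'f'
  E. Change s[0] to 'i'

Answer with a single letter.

Option A: s[1]='i'->'g', delta=(7-9)*5^3 mod 127 = 4, hash=29+4 mod 127 = 33
Option B: s[2]='b'->'e', delta=(5-2)*5^2 mod 127 = 75, hash=29+75 mod 127 = 104
Option C: s[2]='b'->'g', delta=(7-2)*5^2 mod 127 = 125, hash=29+125 mod 127 = 27 <-- target
Option D: s[3]='d'->'f', delta=(6-4)*5^1 mod 127 = 10, hash=29+10 mod 127 = 39
Option E: s[0]='c'->'i', delta=(9-3)*5^4 mod 127 = 67, hash=29+67 mod 127 = 96

Answer: C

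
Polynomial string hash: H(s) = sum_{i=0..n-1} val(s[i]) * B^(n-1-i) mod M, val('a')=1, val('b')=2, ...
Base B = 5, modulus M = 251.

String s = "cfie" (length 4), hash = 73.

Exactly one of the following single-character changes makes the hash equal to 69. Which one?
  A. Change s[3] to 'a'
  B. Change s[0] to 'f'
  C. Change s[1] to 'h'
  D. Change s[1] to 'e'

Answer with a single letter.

Option A: s[3]='e'->'a', delta=(1-5)*5^0 mod 251 = 247, hash=73+247 mod 251 = 69 <-- target
Option B: s[0]='c'->'f', delta=(6-3)*5^3 mod 251 = 124, hash=73+124 mod 251 = 197
Option C: s[1]='f'->'h', delta=(8-6)*5^2 mod 251 = 50, hash=73+50 mod 251 = 123
Option D: s[1]='f'->'e', delta=(5-6)*5^2 mod 251 = 226, hash=73+226 mod 251 = 48

Answer: A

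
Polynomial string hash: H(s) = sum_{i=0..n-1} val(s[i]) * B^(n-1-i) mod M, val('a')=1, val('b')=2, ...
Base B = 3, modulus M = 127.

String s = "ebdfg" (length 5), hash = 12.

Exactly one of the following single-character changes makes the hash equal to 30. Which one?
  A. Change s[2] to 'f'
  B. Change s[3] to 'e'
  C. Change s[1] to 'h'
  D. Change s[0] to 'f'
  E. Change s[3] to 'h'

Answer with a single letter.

Answer: A

Derivation:
Option A: s[2]='d'->'f', delta=(6-4)*3^2 mod 127 = 18, hash=12+18 mod 127 = 30 <-- target
Option B: s[3]='f'->'e', delta=(5-6)*3^1 mod 127 = 124, hash=12+124 mod 127 = 9
Option C: s[1]='b'->'h', delta=(8-2)*3^3 mod 127 = 35, hash=12+35 mod 127 = 47
Option D: s[0]='e'->'f', delta=(6-5)*3^4 mod 127 = 81, hash=12+81 mod 127 = 93
Option E: s[3]='f'->'h', delta=(8-6)*3^1 mod 127 = 6, hash=12+6 mod 127 = 18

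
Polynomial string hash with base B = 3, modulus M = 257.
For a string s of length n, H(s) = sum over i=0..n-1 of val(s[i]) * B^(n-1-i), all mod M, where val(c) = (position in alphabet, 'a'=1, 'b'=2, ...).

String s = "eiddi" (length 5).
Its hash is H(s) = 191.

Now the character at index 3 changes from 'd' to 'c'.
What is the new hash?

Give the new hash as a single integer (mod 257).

val('d') = 4, val('c') = 3
Position k = 3, exponent = n-1-k = 1
B^1 mod M = 3^1 mod 257 = 3
Delta = (3 - 4) * 3 mod 257 = 254
New hash = (191 + 254) mod 257 = 188

Answer: 188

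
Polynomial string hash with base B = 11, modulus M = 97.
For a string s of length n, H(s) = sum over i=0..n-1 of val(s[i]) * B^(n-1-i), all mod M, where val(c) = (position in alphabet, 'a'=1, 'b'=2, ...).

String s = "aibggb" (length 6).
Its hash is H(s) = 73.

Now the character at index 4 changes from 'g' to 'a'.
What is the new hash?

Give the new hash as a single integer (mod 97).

val('g') = 7, val('a') = 1
Position k = 4, exponent = n-1-k = 1
B^1 mod M = 11^1 mod 97 = 11
Delta = (1 - 7) * 11 mod 97 = 31
New hash = (73 + 31) mod 97 = 7

Answer: 7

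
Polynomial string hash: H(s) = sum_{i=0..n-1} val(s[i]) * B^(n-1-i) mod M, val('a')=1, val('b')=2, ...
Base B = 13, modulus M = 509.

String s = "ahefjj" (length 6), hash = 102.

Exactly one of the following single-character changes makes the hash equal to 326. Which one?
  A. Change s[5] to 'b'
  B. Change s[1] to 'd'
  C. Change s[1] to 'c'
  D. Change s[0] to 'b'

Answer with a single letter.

Option A: s[5]='j'->'b', delta=(2-10)*13^0 mod 509 = 501, hash=102+501 mod 509 = 94
Option B: s[1]='h'->'d', delta=(4-8)*13^4 mod 509 = 281, hash=102+281 mod 509 = 383
Option C: s[1]='h'->'c', delta=(3-8)*13^4 mod 509 = 224, hash=102+224 mod 509 = 326 <-- target
Option D: s[0]='a'->'b', delta=(2-1)*13^5 mod 509 = 232, hash=102+232 mod 509 = 334

Answer: C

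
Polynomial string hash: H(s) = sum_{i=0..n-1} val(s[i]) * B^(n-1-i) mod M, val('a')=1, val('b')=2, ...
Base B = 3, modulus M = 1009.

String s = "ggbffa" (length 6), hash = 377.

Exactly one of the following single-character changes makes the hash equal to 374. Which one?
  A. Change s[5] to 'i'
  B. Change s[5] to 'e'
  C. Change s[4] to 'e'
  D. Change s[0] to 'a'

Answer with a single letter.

Option A: s[5]='a'->'i', delta=(9-1)*3^0 mod 1009 = 8, hash=377+8 mod 1009 = 385
Option B: s[5]='a'->'e', delta=(5-1)*3^0 mod 1009 = 4, hash=377+4 mod 1009 = 381
Option C: s[4]='f'->'e', delta=(5-6)*3^1 mod 1009 = 1006, hash=377+1006 mod 1009 = 374 <-- target
Option D: s[0]='g'->'a', delta=(1-7)*3^5 mod 1009 = 560, hash=377+560 mod 1009 = 937

Answer: C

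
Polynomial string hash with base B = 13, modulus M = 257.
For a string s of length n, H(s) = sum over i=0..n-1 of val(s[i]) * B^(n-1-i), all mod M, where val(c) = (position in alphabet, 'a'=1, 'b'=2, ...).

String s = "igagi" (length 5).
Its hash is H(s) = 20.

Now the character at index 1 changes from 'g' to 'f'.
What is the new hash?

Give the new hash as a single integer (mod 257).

val('g') = 7, val('f') = 6
Position k = 1, exponent = n-1-k = 3
B^3 mod M = 13^3 mod 257 = 141
Delta = (6 - 7) * 141 mod 257 = 116
New hash = (20 + 116) mod 257 = 136

Answer: 136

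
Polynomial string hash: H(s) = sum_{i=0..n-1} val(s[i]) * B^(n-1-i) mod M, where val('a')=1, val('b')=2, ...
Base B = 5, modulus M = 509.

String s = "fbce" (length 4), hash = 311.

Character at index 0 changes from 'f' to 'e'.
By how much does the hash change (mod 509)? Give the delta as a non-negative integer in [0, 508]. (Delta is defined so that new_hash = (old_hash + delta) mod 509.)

Answer: 384

Derivation:
Delta formula: (val(new) - val(old)) * B^(n-1-k) mod M
  val('e') - val('f') = 5 - 6 = -1
  B^(n-1-k) = 5^3 mod 509 = 125
  Delta = -1 * 125 mod 509 = 384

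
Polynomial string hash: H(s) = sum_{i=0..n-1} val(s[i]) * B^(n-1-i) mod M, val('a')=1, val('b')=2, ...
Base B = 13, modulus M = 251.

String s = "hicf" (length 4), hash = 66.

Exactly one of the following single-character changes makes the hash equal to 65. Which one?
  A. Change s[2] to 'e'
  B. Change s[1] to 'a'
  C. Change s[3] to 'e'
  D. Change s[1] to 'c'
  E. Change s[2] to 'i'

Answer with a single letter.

Answer: C

Derivation:
Option A: s[2]='c'->'e', delta=(5-3)*13^1 mod 251 = 26, hash=66+26 mod 251 = 92
Option B: s[1]='i'->'a', delta=(1-9)*13^2 mod 251 = 154, hash=66+154 mod 251 = 220
Option C: s[3]='f'->'e', delta=(5-6)*13^0 mod 251 = 250, hash=66+250 mod 251 = 65 <-- target
Option D: s[1]='i'->'c', delta=(3-9)*13^2 mod 251 = 241, hash=66+241 mod 251 = 56
Option E: s[2]='c'->'i', delta=(9-3)*13^1 mod 251 = 78, hash=66+78 mod 251 = 144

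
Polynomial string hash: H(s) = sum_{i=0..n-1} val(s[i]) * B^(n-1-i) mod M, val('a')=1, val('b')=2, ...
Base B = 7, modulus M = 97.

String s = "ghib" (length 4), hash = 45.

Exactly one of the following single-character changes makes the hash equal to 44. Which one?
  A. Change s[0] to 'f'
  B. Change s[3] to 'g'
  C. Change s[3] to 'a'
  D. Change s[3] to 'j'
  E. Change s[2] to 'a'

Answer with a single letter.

Answer: C

Derivation:
Option A: s[0]='g'->'f', delta=(6-7)*7^3 mod 97 = 45, hash=45+45 mod 97 = 90
Option B: s[3]='b'->'g', delta=(7-2)*7^0 mod 97 = 5, hash=45+5 mod 97 = 50
Option C: s[3]='b'->'a', delta=(1-2)*7^0 mod 97 = 96, hash=45+96 mod 97 = 44 <-- target
Option D: s[3]='b'->'j', delta=(10-2)*7^0 mod 97 = 8, hash=45+8 mod 97 = 53
Option E: s[2]='i'->'a', delta=(1-9)*7^1 mod 97 = 41, hash=45+41 mod 97 = 86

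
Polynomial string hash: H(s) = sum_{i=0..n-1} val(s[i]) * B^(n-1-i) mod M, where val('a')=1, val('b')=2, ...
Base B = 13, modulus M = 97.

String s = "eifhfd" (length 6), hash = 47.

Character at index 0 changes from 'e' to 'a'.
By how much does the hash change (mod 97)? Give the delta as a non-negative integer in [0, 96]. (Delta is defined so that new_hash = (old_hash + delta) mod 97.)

Delta formula: (val(new) - val(old)) * B^(n-1-k) mod M
  val('a') - val('e') = 1 - 5 = -4
  B^(n-1-k) = 13^5 mod 97 = 74
  Delta = -4 * 74 mod 97 = 92

Answer: 92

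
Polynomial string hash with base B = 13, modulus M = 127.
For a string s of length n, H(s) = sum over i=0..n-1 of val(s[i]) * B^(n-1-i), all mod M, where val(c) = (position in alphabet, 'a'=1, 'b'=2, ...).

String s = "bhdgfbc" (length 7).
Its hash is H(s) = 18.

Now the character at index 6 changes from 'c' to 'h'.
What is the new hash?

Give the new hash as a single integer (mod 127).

val('c') = 3, val('h') = 8
Position k = 6, exponent = n-1-k = 0
B^0 mod M = 13^0 mod 127 = 1
Delta = (8 - 3) * 1 mod 127 = 5
New hash = (18 + 5) mod 127 = 23

Answer: 23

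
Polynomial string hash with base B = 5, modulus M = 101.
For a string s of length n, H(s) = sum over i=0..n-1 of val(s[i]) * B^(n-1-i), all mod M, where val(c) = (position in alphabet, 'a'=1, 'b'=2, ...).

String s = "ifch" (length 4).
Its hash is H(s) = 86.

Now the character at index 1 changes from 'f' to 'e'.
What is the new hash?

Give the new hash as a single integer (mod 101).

val('f') = 6, val('e') = 5
Position k = 1, exponent = n-1-k = 2
B^2 mod M = 5^2 mod 101 = 25
Delta = (5 - 6) * 25 mod 101 = 76
New hash = (86 + 76) mod 101 = 61

Answer: 61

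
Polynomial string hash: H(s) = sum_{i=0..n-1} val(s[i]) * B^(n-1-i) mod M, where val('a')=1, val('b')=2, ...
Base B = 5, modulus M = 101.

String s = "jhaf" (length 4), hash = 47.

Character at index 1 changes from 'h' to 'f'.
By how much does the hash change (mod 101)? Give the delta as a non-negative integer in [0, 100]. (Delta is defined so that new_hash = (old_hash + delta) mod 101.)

Answer: 51

Derivation:
Delta formula: (val(new) - val(old)) * B^(n-1-k) mod M
  val('f') - val('h') = 6 - 8 = -2
  B^(n-1-k) = 5^2 mod 101 = 25
  Delta = -2 * 25 mod 101 = 51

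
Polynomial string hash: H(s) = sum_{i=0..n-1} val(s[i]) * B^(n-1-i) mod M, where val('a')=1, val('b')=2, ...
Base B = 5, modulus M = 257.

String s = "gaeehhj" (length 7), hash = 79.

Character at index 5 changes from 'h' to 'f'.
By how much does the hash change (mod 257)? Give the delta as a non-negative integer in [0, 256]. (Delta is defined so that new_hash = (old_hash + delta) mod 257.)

Delta formula: (val(new) - val(old)) * B^(n-1-k) mod M
  val('f') - val('h') = 6 - 8 = -2
  B^(n-1-k) = 5^1 mod 257 = 5
  Delta = -2 * 5 mod 257 = 247

Answer: 247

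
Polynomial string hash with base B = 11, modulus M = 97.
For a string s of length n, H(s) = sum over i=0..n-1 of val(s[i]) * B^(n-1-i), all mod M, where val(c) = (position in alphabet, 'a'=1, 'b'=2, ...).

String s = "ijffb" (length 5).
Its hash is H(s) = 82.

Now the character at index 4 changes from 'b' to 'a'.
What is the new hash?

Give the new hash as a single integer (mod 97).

val('b') = 2, val('a') = 1
Position k = 4, exponent = n-1-k = 0
B^0 mod M = 11^0 mod 97 = 1
Delta = (1 - 2) * 1 mod 97 = 96
New hash = (82 + 96) mod 97 = 81

Answer: 81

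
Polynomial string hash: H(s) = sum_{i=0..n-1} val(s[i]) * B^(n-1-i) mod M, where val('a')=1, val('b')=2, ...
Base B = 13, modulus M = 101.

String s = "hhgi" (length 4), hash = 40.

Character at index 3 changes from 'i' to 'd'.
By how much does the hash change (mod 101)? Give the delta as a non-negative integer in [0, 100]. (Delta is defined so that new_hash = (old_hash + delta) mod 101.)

Delta formula: (val(new) - val(old)) * B^(n-1-k) mod M
  val('d') - val('i') = 4 - 9 = -5
  B^(n-1-k) = 13^0 mod 101 = 1
  Delta = -5 * 1 mod 101 = 96

Answer: 96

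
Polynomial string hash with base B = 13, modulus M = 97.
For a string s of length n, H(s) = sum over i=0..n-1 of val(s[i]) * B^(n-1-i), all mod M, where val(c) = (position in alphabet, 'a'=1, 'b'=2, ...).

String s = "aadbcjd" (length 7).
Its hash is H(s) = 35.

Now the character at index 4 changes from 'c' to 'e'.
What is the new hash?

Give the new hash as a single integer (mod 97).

Answer: 82

Derivation:
val('c') = 3, val('e') = 5
Position k = 4, exponent = n-1-k = 2
B^2 mod M = 13^2 mod 97 = 72
Delta = (5 - 3) * 72 mod 97 = 47
New hash = (35 + 47) mod 97 = 82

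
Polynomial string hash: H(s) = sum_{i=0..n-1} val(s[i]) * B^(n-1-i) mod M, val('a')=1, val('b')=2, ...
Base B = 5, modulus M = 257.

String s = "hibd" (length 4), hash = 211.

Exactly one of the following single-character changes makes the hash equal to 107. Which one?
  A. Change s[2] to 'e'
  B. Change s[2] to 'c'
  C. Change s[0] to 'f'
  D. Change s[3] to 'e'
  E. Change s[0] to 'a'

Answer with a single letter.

Option A: s[2]='b'->'e', delta=(5-2)*5^1 mod 257 = 15, hash=211+15 mod 257 = 226
Option B: s[2]='b'->'c', delta=(3-2)*5^1 mod 257 = 5, hash=211+5 mod 257 = 216
Option C: s[0]='h'->'f', delta=(6-8)*5^3 mod 257 = 7, hash=211+7 mod 257 = 218
Option D: s[3]='d'->'e', delta=(5-4)*5^0 mod 257 = 1, hash=211+1 mod 257 = 212
Option E: s[0]='h'->'a', delta=(1-8)*5^3 mod 257 = 153, hash=211+153 mod 257 = 107 <-- target

Answer: E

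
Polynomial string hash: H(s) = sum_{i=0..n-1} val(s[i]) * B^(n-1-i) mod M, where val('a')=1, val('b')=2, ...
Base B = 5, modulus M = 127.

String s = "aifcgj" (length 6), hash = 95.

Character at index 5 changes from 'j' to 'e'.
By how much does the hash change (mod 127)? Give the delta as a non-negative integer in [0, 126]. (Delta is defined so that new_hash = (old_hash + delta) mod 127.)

Answer: 122

Derivation:
Delta formula: (val(new) - val(old)) * B^(n-1-k) mod M
  val('e') - val('j') = 5 - 10 = -5
  B^(n-1-k) = 5^0 mod 127 = 1
  Delta = -5 * 1 mod 127 = 122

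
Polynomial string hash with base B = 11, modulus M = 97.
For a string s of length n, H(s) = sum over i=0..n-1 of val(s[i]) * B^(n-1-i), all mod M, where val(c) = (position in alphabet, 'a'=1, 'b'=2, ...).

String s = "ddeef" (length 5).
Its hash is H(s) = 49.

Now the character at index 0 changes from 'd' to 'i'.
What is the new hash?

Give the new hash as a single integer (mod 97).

Answer: 19

Derivation:
val('d') = 4, val('i') = 9
Position k = 0, exponent = n-1-k = 4
B^4 mod M = 11^4 mod 97 = 91
Delta = (9 - 4) * 91 mod 97 = 67
New hash = (49 + 67) mod 97 = 19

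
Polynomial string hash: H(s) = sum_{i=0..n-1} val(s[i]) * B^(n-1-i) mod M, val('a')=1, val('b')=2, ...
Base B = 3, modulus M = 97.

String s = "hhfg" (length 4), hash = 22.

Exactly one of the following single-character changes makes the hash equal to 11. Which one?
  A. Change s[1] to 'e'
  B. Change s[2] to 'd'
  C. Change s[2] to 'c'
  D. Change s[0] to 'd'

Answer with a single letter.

Answer: D

Derivation:
Option A: s[1]='h'->'e', delta=(5-8)*3^2 mod 97 = 70, hash=22+70 mod 97 = 92
Option B: s[2]='f'->'d', delta=(4-6)*3^1 mod 97 = 91, hash=22+91 mod 97 = 16
Option C: s[2]='f'->'c', delta=(3-6)*3^1 mod 97 = 88, hash=22+88 mod 97 = 13
Option D: s[0]='h'->'d', delta=(4-8)*3^3 mod 97 = 86, hash=22+86 mod 97 = 11 <-- target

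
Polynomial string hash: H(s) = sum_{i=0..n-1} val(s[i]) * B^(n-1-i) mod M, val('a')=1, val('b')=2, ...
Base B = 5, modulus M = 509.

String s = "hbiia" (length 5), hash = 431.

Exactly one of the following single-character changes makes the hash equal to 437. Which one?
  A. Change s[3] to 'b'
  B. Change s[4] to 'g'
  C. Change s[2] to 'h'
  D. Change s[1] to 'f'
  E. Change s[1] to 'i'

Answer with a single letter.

Answer: B

Derivation:
Option A: s[3]='i'->'b', delta=(2-9)*5^1 mod 509 = 474, hash=431+474 mod 509 = 396
Option B: s[4]='a'->'g', delta=(7-1)*5^0 mod 509 = 6, hash=431+6 mod 509 = 437 <-- target
Option C: s[2]='i'->'h', delta=(8-9)*5^2 mod 509 = 484, hash=431+484 mod 509 = 406
Option D: s[1]='b'->'f', delta=(6-2)*5^3 mod 509 = 500, hash=431+500 mod 509 = 422
Option E: s[1]='b'->'i', delta=(9-2)*5^3 mod 509 = 366, hash=431+366 mod 509 = 288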